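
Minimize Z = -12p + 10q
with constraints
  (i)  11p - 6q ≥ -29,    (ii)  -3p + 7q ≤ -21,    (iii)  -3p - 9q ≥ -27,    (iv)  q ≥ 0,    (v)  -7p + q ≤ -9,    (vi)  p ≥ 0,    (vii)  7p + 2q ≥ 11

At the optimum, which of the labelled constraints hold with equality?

Vertices and Z = -12p + 10q:
  (63/8, 3/8) → Z = -363/4
  (7, 0) → Z = -84
  (9, 0) → Z = -108

The minimum is at (9, 0). Substituting into each constraint, equality holds for (iii) and (iv); the remaining constraints have slack.

(iii) and (iv)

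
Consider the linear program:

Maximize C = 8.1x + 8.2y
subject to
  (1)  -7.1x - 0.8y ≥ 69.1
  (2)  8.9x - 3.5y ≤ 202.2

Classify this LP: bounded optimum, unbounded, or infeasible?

unbounded

From the feasible point (-8009/3197, -205061/3197), moving in the direction (-0.8, 7.1) keeps every constraint satisfied while C increases without bound.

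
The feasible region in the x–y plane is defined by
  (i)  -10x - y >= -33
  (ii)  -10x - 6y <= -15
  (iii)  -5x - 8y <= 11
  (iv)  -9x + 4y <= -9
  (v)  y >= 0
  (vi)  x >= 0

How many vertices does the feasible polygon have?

The feasible vertices (each the meet of two boundaries and inside every other half-plane) are:
  (141/49, 207/49)
  (33/10, 0)
  (57/47, 45/94)
  (3/2, 0)

4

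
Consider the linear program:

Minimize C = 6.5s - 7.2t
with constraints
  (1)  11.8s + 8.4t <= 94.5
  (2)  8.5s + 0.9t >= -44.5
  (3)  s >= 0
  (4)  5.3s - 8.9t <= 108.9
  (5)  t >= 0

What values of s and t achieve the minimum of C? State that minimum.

s = 0, t = 11.25, minimum C = -81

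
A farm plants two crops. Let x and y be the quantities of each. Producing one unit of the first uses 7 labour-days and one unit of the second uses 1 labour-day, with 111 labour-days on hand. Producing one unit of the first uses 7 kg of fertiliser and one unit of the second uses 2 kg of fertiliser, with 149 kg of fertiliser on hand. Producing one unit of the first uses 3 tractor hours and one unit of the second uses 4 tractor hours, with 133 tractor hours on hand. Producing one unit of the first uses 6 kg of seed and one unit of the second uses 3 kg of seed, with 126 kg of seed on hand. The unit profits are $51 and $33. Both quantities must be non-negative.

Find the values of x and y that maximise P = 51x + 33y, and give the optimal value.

x = 7, y = 28, maximum P = 1281

The binding constraints are 3x + 4y = 133 and 6x + 3y = 126.
Solving simultaneously gives x = 7, y = 28.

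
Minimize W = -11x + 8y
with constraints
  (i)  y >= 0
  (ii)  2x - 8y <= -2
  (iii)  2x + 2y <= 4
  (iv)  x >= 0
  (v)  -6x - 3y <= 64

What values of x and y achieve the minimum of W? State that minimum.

Feasible corners and W = -11x + 8y:
  (7/5, 3/5) → W = -53/5
  (0, 1/4) → W = 2
  (0, 2) → W = 16

At the optimal vertex, 2x - 8y = -2 and 2x + 2y = 4.
Solving simultaneously gives x = 7/5, y = 3/5.

x = 7/5, y = 3/5, minimum W = -53/5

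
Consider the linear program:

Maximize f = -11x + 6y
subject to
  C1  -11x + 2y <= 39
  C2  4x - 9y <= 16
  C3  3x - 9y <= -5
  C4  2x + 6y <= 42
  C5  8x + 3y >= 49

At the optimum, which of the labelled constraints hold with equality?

Extreme points and f = -11x + 6y:
  (29/3, 34/9) → f = -251/3
  (142/27, 187/81) → f = -44
  (4, 17/3) → f = -10

The maximum is at (4, 17/3). Substituting into each constraint, equality holds for C4 and C5; the remaining constraints have slack.

C4 and C5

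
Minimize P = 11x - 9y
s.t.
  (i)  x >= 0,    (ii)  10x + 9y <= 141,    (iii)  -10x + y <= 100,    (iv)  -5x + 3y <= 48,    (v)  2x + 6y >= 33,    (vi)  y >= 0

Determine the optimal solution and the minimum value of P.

Corner points and P = 11x - 9y:
  (0, 47/3) → P = -141
  (0, 11/2) → P = -99/2
  (183/14, 8/7) → P = 267/2

The optimum lies where x = 0 and 10x + 9y = 141.
Solving simultaneously gives x = 0, y = 47/3.

x = 0, y = 47/3, minimum P = -141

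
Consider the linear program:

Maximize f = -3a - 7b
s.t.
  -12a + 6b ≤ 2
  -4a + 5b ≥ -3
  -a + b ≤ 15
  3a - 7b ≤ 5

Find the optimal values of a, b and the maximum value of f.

a = -2/3, b = -1, maximum f = 9

The feasible region is unbounded (it extends along (5, 4), (1, 1)), but f strictly decreases along every unbounded feasible direction, so there is no improving ray and the maximum is attained at a vertex.

The binding constraints are -12a + 6b = 2 and 3a - 7b = 5.
Solving simultaneously gives a = -2/3, b = -1.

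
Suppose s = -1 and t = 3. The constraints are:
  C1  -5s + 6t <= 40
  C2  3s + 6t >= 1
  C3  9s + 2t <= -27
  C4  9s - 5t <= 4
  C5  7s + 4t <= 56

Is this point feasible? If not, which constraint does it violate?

not feasible — violates C3

Constraint C3: 9s + 2t = -3, which is not ≤ -27. All other constraints are satisfied.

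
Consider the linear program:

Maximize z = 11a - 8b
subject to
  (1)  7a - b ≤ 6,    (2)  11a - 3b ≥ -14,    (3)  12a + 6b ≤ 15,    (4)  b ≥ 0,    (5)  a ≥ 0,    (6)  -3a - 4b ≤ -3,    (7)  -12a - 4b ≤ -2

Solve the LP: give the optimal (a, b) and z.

Corner points and z = 11a - 8b:
  (17/18, 11/18) → z = 11/2
  (27/31, 3/31) → z = 273/31
  (0, 5/2) → z = -20
  (0, 3/4) → z = -6

a = 27/31, b = 3/31, maximum z = 273/31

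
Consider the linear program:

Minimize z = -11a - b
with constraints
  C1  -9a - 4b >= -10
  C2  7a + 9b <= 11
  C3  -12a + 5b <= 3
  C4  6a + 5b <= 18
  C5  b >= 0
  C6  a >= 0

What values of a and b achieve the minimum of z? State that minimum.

The binding constraints are -9a - 4b = -10 and b = 0.
Solving simultaneously gives a = 10/9, b = 0.

a = 10/9, b = 0, minimum z = -110/9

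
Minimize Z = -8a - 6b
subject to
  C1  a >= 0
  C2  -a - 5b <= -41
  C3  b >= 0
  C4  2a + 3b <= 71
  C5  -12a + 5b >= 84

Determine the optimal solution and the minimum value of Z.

Feasible corners and Z = -8a - 6b:
  (0, 71/3) → Z = -142
  (0, 84/5) → Z = -504/5
  (103/46, 510/23) → Z = -3472/23

At the optimal vertex, 2a + 3b = 71 and -12a + 5b = 84.
Solving simultaneously gives a = 103/46, b = 510/23.

a = 103/46, b = 510/23, minimum Z = -3472/23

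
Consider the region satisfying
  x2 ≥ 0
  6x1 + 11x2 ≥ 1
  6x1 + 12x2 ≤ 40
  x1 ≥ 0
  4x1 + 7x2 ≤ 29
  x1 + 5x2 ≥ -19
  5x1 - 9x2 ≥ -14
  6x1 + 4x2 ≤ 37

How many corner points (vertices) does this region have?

The feasible vertices (each the meet of two boundaries and inside every other half-plane) are:
  (1/6, 0)
  (37/6, 0)
  (0, 1/11)
  (32/19, 142/57)
  (71/12, 3/8)
  (0, 14/9)

6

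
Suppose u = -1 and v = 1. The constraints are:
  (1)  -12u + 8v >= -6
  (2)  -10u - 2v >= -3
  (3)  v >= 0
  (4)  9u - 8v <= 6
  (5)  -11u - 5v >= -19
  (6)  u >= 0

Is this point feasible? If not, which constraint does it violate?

not feasible — violates (6)

Constraint (6): u = -1, which is not ≥ 0. All other constraints are satisfied.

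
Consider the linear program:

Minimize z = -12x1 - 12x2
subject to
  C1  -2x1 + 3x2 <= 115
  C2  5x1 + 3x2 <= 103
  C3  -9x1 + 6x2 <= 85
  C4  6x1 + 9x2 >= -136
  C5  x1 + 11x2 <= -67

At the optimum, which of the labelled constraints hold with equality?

Corner points and z = -12x1 - 12x2:
  (445/9, -1298/27) → z = -148/9
  (667/26, -219/26) → z = -2688/13
  (-527/39, -238/39) → z = 3060/13
  (-191/15, -74/15) → z = 212

The minimum is at (667/26, -219/26). Substituting into each constraint, equality holds for C2 and C5; the remaining constraints have slack.

C2 and C5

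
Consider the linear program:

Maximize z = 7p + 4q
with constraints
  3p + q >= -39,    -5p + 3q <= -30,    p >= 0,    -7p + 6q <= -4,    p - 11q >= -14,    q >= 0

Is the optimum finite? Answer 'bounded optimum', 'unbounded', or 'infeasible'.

From the feasible point (93/13, 25/13), moving in the direction (11, 1) keeps every constraint satisfied while z increases without bound.

unbounded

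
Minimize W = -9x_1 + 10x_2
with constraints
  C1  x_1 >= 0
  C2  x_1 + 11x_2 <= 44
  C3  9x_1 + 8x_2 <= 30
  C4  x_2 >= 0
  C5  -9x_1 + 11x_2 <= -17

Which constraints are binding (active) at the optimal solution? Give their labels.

Extreme points and W = -9x_1 + 10x_2:
  (10/3, 0) → W = -30
  (466/171, 13/19) → W = -336/19
  (17/9, 0) → W = -17

The minimum is at (10/3, 0). Substituting into each constraint, equality holds for C3 and C4; the remaining constraints have slack.

C3 and C4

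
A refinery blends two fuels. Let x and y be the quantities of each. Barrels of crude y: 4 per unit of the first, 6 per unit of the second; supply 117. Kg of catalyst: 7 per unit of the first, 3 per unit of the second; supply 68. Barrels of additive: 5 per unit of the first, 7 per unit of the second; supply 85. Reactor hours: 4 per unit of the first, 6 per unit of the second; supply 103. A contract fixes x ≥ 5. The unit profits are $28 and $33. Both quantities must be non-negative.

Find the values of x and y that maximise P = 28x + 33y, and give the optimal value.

Extreme points and P = 28x + 33y:
  (68/7, 0) → P = 272
  (5, 0) → P = 140
  (13/2, 15/2) → P = 859/2
  (5, 60/7) → P = 2960/7

x = 13/2, y = 15/2, maximum P = 859/2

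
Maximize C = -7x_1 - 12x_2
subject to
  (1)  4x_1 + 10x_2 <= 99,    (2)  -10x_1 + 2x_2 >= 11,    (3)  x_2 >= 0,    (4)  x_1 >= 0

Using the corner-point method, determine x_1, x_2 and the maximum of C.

x_1 = 0, x_2 = 11/2, maximum C = -66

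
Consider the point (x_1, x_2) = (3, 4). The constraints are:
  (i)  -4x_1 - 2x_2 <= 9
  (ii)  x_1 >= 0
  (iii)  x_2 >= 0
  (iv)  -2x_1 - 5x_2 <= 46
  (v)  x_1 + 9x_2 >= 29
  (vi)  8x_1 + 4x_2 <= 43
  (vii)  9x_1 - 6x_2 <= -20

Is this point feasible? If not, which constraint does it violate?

Constraint (vii): 9x_1 - 6x_2 = 3, which is not ≤ -20. All other constraints are satisfied.

not feasible — violates (vii)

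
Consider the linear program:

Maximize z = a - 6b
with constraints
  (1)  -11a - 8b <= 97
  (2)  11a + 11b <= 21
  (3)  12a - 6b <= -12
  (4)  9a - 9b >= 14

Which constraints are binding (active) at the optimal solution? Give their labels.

(1) and (3)

Vertices and z = a - 6b:
  (-113/27, -172/27) → z = 919/27
  (-761/171, -1027/171) → z = 5401/171
  (-32/9, -46/9) → z = 244/9

The maximum is at (-113/27, -172/27). Substituting into each constraint, equality holds for (1) and (3); the remaining constraints have slack.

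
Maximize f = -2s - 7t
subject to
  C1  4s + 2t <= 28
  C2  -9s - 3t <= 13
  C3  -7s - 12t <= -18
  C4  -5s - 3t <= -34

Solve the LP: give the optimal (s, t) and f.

s = 8, t = -2, maximum f = -2

Feasible corners and f = -2s - 7t:
  (-55/3, 152/3) → f = -318
  (8, -2) → f = -2
  (-47/4, 371/12) → f = -2315/12

At the optimal vertex, 4s + 2t = 28 and -5s - 3t = -34.
Solving simultaneously gives s = 8, t = -2.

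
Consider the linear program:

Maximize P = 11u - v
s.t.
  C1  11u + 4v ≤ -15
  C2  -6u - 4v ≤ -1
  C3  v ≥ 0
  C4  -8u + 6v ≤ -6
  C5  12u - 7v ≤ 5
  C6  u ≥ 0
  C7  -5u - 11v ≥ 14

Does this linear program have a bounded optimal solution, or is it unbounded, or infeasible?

The boundaries u = 0 and -5u - 11v = 14 meet at (0, -14/11), but that point violates 11u + 4v ≤ -15. Every candidate vertex is excluded by some other constraint, so the feasible region is empty.

infeasible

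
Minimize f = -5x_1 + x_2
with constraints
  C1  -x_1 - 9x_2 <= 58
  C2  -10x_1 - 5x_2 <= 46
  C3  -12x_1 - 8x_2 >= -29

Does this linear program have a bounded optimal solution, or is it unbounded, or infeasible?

bounded optimum

Corner points and f = -5x_1 + x_2:
  (-124/85, -534/85) → f = 86/85
  (29/4, -29/4) → f = -87/2
  (-513/20, 421/10) → f = 3407/20
The feasible region has finitely many vertices and no improving ray; the minimum is -87/2 at (29/4, -29/4).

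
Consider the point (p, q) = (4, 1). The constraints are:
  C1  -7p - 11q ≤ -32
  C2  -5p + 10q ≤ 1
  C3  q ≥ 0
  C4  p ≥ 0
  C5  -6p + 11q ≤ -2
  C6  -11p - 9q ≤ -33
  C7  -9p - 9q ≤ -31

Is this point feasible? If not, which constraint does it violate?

C1: -39 ≤ -32 ✓
C2: -10 ≤ 1 ✓
C3: 1 ≥ 0 ✓
C4: 4 ≥ 0 ✓
C5: -13 ≤ -2 ✓
C6: -53 ≤ -33 ✓
C7: -45 ≤ -31 ✓

feasible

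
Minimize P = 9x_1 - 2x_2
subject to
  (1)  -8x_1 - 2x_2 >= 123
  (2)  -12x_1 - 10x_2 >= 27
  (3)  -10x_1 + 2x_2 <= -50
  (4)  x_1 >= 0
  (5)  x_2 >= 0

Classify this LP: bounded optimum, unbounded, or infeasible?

The boundaries -8x_1 - 2x_2 = 123 and x_1 = 0 meet at (0, -123/2), but that point violates x_2 ≥ 0. Every candidate vertex is excluded by some other constraint, so the feasible region is empty.

infeasible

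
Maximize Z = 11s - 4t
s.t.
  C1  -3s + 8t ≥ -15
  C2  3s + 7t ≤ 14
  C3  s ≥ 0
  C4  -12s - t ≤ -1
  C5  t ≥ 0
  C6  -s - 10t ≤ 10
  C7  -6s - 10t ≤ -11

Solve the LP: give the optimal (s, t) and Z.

Vertices and Z = 11s - 4t:
  (0, 2) → Z = -8
  (14/3, 0) → Z = 154/3
  (0, 11/10) → Z = -22/5
  (11/6, 0) → Z = 121/6

The binding constraints are 3s + 7t = 14 and t = 0.
Solving simultaneously gives s = 14/3, t = 0.

s = 14/3, t = 0, maximum Z = 154/3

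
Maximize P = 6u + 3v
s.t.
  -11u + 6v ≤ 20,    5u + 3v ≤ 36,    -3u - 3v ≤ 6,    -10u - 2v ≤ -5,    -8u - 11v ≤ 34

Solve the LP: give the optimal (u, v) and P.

u = 498/31, v = -458/31, maximum P = 1614/31

Corner points and P = 6u + 3v:
  (52/21, 496/63) → P = 808/21
  (-5/41, 255/82) → P = 705/82
  (498/31, -458/31) → P = 1614/31
  (9/8, -25/8) → P = -21/8
  (4, -6) → P = 6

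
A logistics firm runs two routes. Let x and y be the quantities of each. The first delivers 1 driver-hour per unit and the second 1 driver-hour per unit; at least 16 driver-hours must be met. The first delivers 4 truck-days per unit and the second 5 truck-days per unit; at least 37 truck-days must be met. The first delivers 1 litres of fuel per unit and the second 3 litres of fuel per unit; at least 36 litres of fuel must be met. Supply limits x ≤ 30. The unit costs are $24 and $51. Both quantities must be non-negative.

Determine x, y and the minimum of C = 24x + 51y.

x = 6, y = 10, minimum C = 654

Feasible corners and C = 24x + 51y:
  (0, 16) → C = 816
  (6, 10) → C = 654
  (30, 2) → C = 822
The feasible region is unbounded (it extends along (0, 1)), but C strictly increases along every unbounded feasible direction, so there is no improving ray and the minimum is attained at a vertex.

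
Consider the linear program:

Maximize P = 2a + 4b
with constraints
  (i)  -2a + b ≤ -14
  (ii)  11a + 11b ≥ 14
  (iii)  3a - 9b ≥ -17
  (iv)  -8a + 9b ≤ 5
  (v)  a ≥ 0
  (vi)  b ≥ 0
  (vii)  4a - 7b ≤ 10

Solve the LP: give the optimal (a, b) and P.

Extreme points and P = 2a + 4b:
  (143/15, 76/15) → P = 118/3
  (44/5, 18/5) → P = 32
  (209/15, 98/15) → P = 54

The binding constraints are 3a - 9b = -17 and 4a - 7b = 10.
Solving simultaneously gives a = 209/15, b = 98/15.

a = 209/15, b = 98/15, maximum P = 54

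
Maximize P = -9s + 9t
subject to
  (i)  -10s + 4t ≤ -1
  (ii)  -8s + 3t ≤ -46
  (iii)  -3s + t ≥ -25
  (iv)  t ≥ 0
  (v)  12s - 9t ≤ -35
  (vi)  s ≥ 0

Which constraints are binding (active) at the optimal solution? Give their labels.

(ii) and (iii)

Vertices and P = -9s + 9t:
  (29, 62) → P = 297
  (173/12, 208/9) → P = 313/4
  (52/3, 27) → P = 87

The maximum is at (29, 62). Substituting into each constraint, equality holds for (ii) and (iii); the remaining constraints have slack.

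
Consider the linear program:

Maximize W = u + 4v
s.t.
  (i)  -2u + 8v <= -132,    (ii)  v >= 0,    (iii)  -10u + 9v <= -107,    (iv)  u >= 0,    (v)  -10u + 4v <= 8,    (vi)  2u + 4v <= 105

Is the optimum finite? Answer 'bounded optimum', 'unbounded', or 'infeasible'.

infeasible

The boundaries -2u + 8v = -132 and v = 0 meet at (66, 0), but that point violates 2u + 4v ≤ 105. Every candidate vertex is excluded by some other constraint, so the feasible region is empty.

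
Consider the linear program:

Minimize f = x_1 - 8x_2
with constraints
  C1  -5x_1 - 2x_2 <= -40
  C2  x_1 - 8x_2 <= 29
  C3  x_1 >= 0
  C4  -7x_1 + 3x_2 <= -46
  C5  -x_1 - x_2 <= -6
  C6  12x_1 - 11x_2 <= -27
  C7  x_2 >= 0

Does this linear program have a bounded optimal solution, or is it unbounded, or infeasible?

From the feasible point (587/41, 741/41), moving in the direction (3, 7) keeps every constraint satisfied while f decreases without bound.

unbounded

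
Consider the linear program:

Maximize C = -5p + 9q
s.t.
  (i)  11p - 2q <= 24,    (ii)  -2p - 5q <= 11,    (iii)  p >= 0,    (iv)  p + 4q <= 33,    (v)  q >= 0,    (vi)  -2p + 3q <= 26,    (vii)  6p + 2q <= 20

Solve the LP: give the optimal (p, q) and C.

At the optimal vertex, p = 0 and p + 4q = 33.
Solving simultaneously gives p = 0, q = 33/4.

p = 0, q = 33/4, maximum C = 297/4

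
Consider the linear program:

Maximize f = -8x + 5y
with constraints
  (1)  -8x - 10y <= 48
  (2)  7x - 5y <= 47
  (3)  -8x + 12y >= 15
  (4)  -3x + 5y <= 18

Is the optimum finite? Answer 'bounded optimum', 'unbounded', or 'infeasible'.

bounded optimum

Feasible corners and f = -8x + 5y:
  (-33/8, -3/2) → f = 51/2
  (-6, 0) → f = 48
  (639/44, 481/44) → f = -2707/44
  (65/4, 267/20) → f = -253/4
The feasible region has finitely many vertices and no improving ray; the maximum is 48 at (-6, 0).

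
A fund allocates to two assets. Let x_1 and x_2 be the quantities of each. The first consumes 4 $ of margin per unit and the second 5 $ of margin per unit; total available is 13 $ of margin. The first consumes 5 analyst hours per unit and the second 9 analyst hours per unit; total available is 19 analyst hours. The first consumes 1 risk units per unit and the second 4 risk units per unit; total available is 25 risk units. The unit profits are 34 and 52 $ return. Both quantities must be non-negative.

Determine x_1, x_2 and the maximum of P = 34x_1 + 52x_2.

x_1 = 2, x_2 = 1, maximum P = 120

Vertices and P = 34x_1 + 52x_2:
  (0, 0) → P = 0
  (0, 19/9) → P = 988/9
  (13/4, 0) → P = 221/2
  (2, 1) → P = 120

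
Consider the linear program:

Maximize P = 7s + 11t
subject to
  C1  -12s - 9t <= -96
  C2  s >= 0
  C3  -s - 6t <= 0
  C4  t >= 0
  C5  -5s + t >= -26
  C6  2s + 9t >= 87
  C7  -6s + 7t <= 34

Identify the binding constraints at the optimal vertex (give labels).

Feasible corners and P = 7s + 11t:
  (321/47, 383/47) → P = 6460/47
  (216/29, 326/29) → P = 5098/29
  (303/68, 295/34) → P = 8611/68

The maximum is at (216/29, 326/29). Substituting into each constraint, equality holds for C5 and C7; the remaining constraints have slack.

C5 and C7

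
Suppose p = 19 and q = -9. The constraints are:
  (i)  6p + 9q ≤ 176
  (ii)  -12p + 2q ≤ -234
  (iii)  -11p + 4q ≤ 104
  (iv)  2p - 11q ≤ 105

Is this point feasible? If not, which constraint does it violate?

not feasible — violates (iv)

Constraint (iv): 2p - 11q = 137, which is not ≤ 105. All other constraints are satisfied.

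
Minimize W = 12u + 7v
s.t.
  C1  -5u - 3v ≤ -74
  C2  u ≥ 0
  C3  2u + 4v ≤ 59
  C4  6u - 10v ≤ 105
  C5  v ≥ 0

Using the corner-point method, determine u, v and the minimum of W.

Corner points and W = 12u + 7v:
  (17/2, 21/2) → W = 351/2
  (74/5, 0) → W = 888/5
  (505/22, 36/11) → W = 3282/11
  (35/2, 0) → W = 210

At the optimal vertex, -5u - 3v = -74 and 2u + 4v = 59.
Solving simultaneously gives u = 17/2, v = 21/2.

u = 17/2, v = 21/2, minimum W = 351/2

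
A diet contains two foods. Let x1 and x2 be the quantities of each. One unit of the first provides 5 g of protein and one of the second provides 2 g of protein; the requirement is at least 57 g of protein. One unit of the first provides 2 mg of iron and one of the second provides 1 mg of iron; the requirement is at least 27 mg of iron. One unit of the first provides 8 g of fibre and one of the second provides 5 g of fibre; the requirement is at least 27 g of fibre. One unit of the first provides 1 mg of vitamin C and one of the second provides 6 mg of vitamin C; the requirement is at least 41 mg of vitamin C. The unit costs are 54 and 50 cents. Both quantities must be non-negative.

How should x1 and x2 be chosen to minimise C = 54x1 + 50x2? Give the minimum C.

The feasible region is unbounded (it extends along (0, 1), (1, 0)), but C strictly increases along every unbounded feasible direction, so there is no improving ray and the minimum is attained at a vertex.

At the optimal vertex, 2x1 + x2 = 27 and x1 + 6x2 = 41.
Solving simultaneously gives x1 = 11, x2 = 5.

x1 = 11, x2 = 5, minimum C = 844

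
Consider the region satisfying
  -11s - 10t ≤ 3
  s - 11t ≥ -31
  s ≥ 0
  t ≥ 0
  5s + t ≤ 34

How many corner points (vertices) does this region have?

The feasible vertices (each the meet of two boundaries and inside every other half-plane) are:
  (0, 31/11)
  (49/8, 27/8)
  (0, 0)
  (34/5, 0)

4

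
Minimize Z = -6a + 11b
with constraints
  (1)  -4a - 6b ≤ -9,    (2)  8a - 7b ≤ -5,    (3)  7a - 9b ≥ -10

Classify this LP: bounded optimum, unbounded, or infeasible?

Corner points and Z = -6a + 11b:
  (33/76, 23/19) → Z = 407/38
  (7/26, 103/78) → Z = 1007/78
  (25/23, 45/23) → Z = 15
The feasible region has finitely many vertices and no improving ray; the minimum is 407/38 at (33/76, 23/19).

bounded optimum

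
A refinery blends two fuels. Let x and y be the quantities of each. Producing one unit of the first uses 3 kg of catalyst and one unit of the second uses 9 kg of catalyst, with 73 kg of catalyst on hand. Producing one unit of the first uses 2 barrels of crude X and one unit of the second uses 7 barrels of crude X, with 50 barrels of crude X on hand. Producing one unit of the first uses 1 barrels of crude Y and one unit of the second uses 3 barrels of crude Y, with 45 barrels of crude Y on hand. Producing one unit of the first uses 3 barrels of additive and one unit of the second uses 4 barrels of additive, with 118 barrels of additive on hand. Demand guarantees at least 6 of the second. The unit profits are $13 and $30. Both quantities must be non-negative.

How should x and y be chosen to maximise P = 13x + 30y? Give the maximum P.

Extreme points and P = 13x + 30y:
  (0, 50/7) → P = 1500/7
  (0, 6) → P = 180
  (4, 6) → P = 232

The optimum lies where 2x + 7y = 50 and y = 6.
Solving simultaneously gives x = 4, y = 6.

x = 4, y = 6, maximum P = 232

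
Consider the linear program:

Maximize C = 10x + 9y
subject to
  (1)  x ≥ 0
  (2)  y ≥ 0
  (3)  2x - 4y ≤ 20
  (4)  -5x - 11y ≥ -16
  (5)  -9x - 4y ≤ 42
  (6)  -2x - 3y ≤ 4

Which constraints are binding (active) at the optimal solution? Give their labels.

Extreme points and C = 10x + 9y:
  (0, 0) → C = 0
  (0, 16/11) → C = 144/11
  (16/5, 0) → C = 32

The maximum is at (16/5, 0). Substituting into each constraint, equality holds for (2) and (4); the remaining constraints have slack.

(2) and (4)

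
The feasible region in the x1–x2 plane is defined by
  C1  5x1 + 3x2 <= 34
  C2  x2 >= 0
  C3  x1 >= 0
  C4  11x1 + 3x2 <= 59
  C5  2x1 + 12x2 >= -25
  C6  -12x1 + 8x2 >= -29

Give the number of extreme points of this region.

The feasible vertices (each the meet of two boundaries and inside every other half-plane) are:
  (0, 34/3)
  (25/6, 79/18)
  (0, 0)
  (29/12, 0)
  (559/124, 389/124)

5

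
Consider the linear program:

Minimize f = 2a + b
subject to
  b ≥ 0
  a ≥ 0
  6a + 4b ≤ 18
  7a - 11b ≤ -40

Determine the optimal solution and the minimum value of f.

Vertices and f = 2a + b:
  (0, 9/2) → f = 9/2
  (0, 40/11) → f = 40/11
  (19/47, 183/47) → f = 221/47

a = 0, b = 40/11, minimum f = 40/11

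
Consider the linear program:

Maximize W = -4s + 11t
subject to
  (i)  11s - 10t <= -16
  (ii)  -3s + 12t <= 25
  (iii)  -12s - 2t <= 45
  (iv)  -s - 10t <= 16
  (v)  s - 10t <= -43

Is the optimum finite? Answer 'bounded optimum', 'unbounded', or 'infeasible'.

infeasible

The boundaries 11s - 10t = -16 and -3s + 12t = 25 meet at (29/51, 227/102), but that point violates s - 10t ≤ -43. Every candidate vertex is excluded by some other constraint, so the feasible region is empty.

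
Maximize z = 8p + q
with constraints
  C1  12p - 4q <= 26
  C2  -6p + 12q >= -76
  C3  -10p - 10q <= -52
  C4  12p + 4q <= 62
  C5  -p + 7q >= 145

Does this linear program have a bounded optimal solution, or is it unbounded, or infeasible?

bounded optimum

Feasible corners and z = 8p + q:
  (-543/40, 751/40) → z = -3593/40
  (-73/44, 901/44) → z = 317/44
The feasible region has finitely many vertices and no improving ray; the maximum is 317/44 at (-73/44, 901/44).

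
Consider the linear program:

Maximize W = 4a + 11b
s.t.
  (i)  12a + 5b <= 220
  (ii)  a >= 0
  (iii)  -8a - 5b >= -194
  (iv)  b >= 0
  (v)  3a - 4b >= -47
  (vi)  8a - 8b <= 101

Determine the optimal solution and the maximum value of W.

a = 215/21, b = 136/7, maximum W = 764/3

Vertices and W = 4a + 11b:
  (215/21, 136/7) → W = 764/3
  (2265/136, 137/34) → W = 1886/17
  (0, 0) → W = 0
  (0, 47/4) → W = 517/4
  (101/8, 0) → W = 101/2

At the optimal vertex, 12a + 5b = 220 and 3a - 4b = -47.
Solving simultaneously gives a = 215/21, b = 136/7.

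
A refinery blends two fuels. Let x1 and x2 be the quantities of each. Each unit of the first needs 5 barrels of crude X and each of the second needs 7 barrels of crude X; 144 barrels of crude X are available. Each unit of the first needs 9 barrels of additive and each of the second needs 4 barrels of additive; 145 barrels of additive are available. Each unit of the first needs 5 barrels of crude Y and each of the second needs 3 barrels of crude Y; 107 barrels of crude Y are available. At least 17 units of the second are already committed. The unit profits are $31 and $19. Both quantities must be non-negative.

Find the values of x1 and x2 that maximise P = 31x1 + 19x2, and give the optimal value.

Corner points and P = 31x1 + 19x2:
  (0, 144/7) → P = 2736/7
  (0, 17) → P = 323
  (5, 17) → P = 478

The optimum lies where 5x1 + 7x2 = 144 and x2 = 17.
Solving simultaneously gives x1 = 5, x2 = 17.

x1 = 5, x2 = 17, maximum P = 478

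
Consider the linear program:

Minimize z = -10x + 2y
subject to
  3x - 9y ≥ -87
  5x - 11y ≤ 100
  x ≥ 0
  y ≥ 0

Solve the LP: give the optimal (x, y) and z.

x = 619/4, y = 245/4, minimum z = -1425

Vertices and z = -10x + 2y:
  (619/4, 245/4) → z = -1425
  (0, 29/3) → z = 58/3
  (20, 0) → z = -200
  (0, 0) → z = 0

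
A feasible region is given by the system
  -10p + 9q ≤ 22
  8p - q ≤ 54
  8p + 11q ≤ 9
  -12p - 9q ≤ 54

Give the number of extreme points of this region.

4

Of the 6 pairwise boundary intersections, those satisfying every inequality are:
  (-23/26, 19/13)
  (-38/11, -46/33)
  (201/32, -15/4)
  (36/7, -90/7)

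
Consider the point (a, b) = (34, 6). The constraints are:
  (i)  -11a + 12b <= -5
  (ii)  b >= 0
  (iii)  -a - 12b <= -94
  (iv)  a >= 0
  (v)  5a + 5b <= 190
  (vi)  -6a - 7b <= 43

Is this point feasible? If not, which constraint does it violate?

not feasible — violates (v)

Constraint (v): 5a + 5b = 200, which is not ≤ 190. All other constraints are satisfied.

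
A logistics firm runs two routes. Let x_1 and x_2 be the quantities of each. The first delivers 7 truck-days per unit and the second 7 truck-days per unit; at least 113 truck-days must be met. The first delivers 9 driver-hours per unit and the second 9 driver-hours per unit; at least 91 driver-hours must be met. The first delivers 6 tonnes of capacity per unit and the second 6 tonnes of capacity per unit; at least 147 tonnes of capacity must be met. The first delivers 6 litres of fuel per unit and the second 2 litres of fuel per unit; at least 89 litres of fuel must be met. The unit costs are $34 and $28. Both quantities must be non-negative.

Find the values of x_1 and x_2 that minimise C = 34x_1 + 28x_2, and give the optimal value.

x_1 = 10, x_2 = 29/2, minimum C = 746

Extreme points and C = 34x_1 + 28x_2:
  (0, 89/2) → C = 1246
  (49/2, 0) → C = 833
  (10, 29/2) → C = 746
The feasible region is unbounded (it extends along (0, 1), (1, 0)), but C strictly increases along every unbounded feasible direction, so there is no improving ray and the minimum is attained at a vertex.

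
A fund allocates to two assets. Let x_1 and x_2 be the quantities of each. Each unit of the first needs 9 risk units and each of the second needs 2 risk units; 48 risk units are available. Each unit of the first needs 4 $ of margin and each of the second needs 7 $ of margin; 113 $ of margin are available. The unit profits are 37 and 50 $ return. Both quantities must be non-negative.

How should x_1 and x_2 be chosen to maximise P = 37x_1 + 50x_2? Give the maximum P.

Vertices and P = 37x_1 + 50x_2:
  (0, 0) → P = 0
  (0, 113/7) → P = 5650/7
  (16/3, 0) → P = 592/3
  (2, 15) → P = 824

x_1 = 2, x_2 = 15, maximum P = 824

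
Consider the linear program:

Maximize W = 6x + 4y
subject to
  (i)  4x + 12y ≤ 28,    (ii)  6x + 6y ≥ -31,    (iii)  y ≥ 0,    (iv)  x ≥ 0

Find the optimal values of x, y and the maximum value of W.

At the optimal vertex, 4x + 12y = 28 and y = 0.
Solving simultaneously gives x = 7, y = 0.

x = 7, y = 0, maximum W = 42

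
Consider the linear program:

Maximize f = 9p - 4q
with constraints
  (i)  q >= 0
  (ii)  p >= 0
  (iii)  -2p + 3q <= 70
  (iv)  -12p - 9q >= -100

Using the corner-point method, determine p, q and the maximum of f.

p = 25/3, q = 0, maximum f = 75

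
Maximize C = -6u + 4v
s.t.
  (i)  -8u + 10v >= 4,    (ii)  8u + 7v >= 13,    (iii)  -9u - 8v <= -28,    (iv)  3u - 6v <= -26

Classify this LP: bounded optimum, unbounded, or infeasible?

From the feasible point (118/9, 98/9), moving in the direction (-7, 8) keeps every constraint satisfied while C increases without bound.

unbounded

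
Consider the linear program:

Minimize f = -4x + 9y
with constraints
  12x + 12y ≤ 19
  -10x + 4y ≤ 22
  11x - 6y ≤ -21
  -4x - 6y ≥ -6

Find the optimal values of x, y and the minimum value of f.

Corner points and f = -4x + 9y:
  (-3, -2) → f = -6
  (-27/19, 37/19) → f = 441/19
  (-1, 5/3) → f = 19

The binding constraints are -10x + 4y = 22 and 11x - 6y = -21.
Solving simultaneously gives x = -3, y = -2.

x = -3, y = -2, minimum f = -6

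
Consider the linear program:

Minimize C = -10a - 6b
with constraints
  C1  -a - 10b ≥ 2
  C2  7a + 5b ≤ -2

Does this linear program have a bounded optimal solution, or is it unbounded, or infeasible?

From the feasible point (-2/13, -12/65), moving in the direction (5, -7) keeps every constraint satisfied while C decreases without bound.

unbounded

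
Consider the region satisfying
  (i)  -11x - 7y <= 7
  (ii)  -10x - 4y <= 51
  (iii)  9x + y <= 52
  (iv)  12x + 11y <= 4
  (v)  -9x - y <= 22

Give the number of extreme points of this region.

4

Intersecting each pair of boundary lines and keeping only the points that satisfy every inequality leaves:
  (371/52, -635/52)
  (-147/52, 179/52)
  (568/87, -196/29)
  (-82/29, 100/29)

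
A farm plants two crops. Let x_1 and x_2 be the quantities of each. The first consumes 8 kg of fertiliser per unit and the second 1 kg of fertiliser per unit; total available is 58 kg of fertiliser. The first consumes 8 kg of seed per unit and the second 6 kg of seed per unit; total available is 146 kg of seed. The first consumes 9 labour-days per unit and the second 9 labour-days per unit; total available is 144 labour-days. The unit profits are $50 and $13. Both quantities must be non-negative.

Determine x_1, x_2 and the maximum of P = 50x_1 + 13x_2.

Vertices and P = 50x_1 + 13x_2:
  (0, 0) → P = 0
  (0, 16) → P = 208
  (29/4, 0) → P = 725/2
  (6, 10) → P = 430

The optimum lies where 8x_1 + x_2 = 58 and 9x_1 + 9x_2 = 144.
Solving simultaneously gives x_1 = 6, x_2 = 10.

x_1 = 6, x_2 = 10, maximum P = 430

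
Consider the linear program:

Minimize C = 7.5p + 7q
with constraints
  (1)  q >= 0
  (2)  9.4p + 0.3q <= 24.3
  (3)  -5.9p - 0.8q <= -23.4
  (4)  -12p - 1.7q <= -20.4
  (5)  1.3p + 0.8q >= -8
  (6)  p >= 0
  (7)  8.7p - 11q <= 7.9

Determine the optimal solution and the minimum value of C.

p = 2.16, q = 13.32, minimum C = 109.44

Extreme points and C = 7.5p + 7q:
  (2.16, 13.32) → C = 109.44
  (0, 81) → C = 567
  (0, 29.25) → C = 204.75

The optimum lies where 9.4p + 0.3q = 24.3 and -5.9p - 0.8q = -23.4.
Solving simultaneously gives p = 2.16, q = 13.32.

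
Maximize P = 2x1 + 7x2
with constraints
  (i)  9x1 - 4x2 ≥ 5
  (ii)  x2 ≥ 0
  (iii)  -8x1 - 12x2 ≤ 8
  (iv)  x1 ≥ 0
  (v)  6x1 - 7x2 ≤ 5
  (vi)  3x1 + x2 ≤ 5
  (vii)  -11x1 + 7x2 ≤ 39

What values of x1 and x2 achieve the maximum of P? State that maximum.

x1 = 25/21, x2 = 10/7, maximum P = 260/21

Extreme points and P = 2x1 + 7x2:
  (5/9, 0) → P = 10/9
  (25/21, 10/7) → P = 260/21
  (5/6, 0) → P = 5/3
  (40/27, 5/9) → P = 185/27

The binding constraints are 9x1 - 4x2 = 5 and 3x1 + x2 = 5.
Solving simultaneously gives x1 = 25/21, x2 = 10/7.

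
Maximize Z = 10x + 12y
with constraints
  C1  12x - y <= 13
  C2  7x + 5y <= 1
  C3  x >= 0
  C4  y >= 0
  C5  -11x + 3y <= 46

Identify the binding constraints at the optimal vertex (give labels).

Vertices and Z = 10x + 12y:
  (0, 1/5) → Z = 12/5
  (1/7, 0) → Z = 10/7
  (0, 0) → Z = 0

The maximum is at (0, 1/5). Substituting into each constraint, equality holds for C2 and C3; the remaining constraints have slack.

C2 and C3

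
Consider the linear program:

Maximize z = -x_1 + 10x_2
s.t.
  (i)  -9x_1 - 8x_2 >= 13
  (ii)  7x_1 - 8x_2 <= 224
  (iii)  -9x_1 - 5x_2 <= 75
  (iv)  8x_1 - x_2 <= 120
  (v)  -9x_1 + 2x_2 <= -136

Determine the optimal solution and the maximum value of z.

x_1 = 59/5, x_2 = -149/10, maximum z = -804/5

Corner points and z = -x_1 + 10x_2:
  (947/73, -1184/73) → z = -12787/73
  (59/5, -149/10) → z = -804/5
  (736/57, -952/57) → z = -10256/57
  (320/29, -532/29) → z = -5640/29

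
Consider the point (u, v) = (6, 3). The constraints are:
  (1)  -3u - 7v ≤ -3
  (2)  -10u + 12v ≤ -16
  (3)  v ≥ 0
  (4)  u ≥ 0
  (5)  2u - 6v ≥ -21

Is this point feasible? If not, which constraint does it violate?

(1): -39 ≤ -3 ✓
(2): -24 ≤ -16 ✓
(3): 3 ≥ 0 ✓
(4): 6 ≥ 0 ✓
(5): -6 ≥ -21 ✓

feasible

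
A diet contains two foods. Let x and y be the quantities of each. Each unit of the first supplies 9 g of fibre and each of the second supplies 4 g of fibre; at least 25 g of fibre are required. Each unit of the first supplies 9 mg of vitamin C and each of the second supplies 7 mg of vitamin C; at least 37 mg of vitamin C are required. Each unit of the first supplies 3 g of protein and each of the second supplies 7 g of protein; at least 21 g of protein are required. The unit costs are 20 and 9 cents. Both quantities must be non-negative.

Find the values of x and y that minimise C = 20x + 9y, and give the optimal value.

x = 1, y = 4, minimum C = 56

Feasible corners and C = 20x + 9y:
  (0, 25/4) → C = 225/4
  (7, 0) → C = 140
  (1, 4) → C = 56
  (8/3, 13/7) → C = 1471/21
The feasible region is unbounded (it extends along (0, 1), (1, 0)), but C strictly increases along every unbounded feasible direction, so there is no improving ray and the minimum is attained at a vertex.

The optimum lies where 9x + 4y = 25 and 9x + 7y = 37.
Solving simultaneously gives x = 1, y = 4.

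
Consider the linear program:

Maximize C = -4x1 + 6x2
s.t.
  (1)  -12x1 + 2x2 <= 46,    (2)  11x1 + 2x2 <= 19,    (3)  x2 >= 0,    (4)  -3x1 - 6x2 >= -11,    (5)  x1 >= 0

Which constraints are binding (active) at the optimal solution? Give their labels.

Corner points and C = -4x1 + 6x2:
  (19/11, 0) → C = -76/11
  (23/15, 16/15) → C = 4/15
  (0, 0) → C = 0
  (0, 11/6) → C = 11

The maximum is at (0, 11/6). Substituting into each constraint, equality holds for (4) and (5); the remaining constraints have slack.

(4) and (5)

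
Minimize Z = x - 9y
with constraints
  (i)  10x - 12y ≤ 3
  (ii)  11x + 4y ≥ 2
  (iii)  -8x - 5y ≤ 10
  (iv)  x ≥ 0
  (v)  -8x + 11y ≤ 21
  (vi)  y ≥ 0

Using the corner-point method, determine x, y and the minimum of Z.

Extreme points and Z = x - 9y:
  (285/14, 117/7) → Z = -1821/14
  (3/10, 0) → Z = 3/10
  (0, 1/2) → Z = -9/2
  (2/11, 0) → Z = 2/11
  (0, 21/11) → Z = -189/11

At the optimal vertex, 10x - 12y = 3 and -8x + 11y = 21.
Solving simultaneously gives x = 285/14, y = 117/7.

x = 285/14, y = 117/7, minimum Z = -1821/14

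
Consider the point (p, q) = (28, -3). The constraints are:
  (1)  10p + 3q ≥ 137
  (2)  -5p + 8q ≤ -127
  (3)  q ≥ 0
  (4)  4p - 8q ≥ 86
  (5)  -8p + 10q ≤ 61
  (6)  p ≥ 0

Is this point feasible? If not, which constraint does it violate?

not feasible — violates (3)

Constraint (3): q = -3, which is not ≥ 0. All other constraints are satisfied.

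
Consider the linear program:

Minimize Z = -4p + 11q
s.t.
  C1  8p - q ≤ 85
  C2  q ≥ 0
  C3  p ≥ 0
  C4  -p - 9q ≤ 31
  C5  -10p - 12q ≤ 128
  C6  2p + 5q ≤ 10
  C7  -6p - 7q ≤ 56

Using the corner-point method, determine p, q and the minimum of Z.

p = 5, q = 0, minimum Z = -20

Feasible corners and Z = -4p + 11q:
  (0, 0) → Z = 0
  (5, 0) → Z = -20
  (0, 2) → Z = 22

At the optimal vertex, q = 0 and 2p + 5q = 10.
Solving simultaneously gives p = 5, q = 0.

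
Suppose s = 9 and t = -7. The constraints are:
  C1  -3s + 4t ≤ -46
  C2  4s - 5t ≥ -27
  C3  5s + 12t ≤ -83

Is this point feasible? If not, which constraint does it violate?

Constraint C3: 5s + 12t = -39, which is not ≤ -83. All other constraints are satisfied.

not feasible — violates C3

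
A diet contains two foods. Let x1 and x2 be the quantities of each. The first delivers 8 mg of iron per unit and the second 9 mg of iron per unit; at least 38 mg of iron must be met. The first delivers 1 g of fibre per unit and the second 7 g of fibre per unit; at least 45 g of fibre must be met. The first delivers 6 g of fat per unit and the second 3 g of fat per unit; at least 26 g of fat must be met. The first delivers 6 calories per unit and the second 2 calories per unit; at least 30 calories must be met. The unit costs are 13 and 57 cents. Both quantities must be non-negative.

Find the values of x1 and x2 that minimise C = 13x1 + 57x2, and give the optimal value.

x1 = 3, x2 = 6, minimum C = 381

Corner points and C = 13x1 + 57x2:
  (0, 15) → C = 855
  (45, 0) → C = 585
  (3, 6) → C = 381
The feasible region is unbounded (it extends along (0, 1), (1, 0)), but C strictly increases along every unbounded feasible direction, so there is no improving ray and the minimum is attained at a vertex.

The binding constraints are x1 + 7x2 = 45 and 6x1 + 2x2 = 30.
Solving simultaneously gives x1 = 3, x2 = 6.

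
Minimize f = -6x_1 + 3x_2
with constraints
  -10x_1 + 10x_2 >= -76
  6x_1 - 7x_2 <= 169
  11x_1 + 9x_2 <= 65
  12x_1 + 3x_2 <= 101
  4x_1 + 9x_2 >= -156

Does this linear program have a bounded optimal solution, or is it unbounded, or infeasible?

Vertices and f = -6x_1 + 3x_2:
  (667/100, -93/100) → f = -4281/100
  (-438/65, -932/65) → f = -168/65
The feasible region has finitely many vertices and no improving ray; the minimum is -4281/100 at (667/100, -93/100).

bounded optimum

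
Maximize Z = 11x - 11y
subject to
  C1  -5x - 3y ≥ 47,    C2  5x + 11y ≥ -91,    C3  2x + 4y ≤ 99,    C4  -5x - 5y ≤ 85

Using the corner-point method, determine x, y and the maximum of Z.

x = -61/10, y = -11/2, maximum Z = -33/5

Corner points and Z = 11x - 11y:
  (-61/10, -11/2) → Z = -33/5
  (-485/14, 589/14) → Z = -5907/7
  (-16, -1) → Z = -165
  (-167/2, 133/2) → Z = -1650

The optimum lies where -5x - 3y = 47 and 5x + 11y = -91.
Solving simultaneously gives x = -61/10, y = -11/2.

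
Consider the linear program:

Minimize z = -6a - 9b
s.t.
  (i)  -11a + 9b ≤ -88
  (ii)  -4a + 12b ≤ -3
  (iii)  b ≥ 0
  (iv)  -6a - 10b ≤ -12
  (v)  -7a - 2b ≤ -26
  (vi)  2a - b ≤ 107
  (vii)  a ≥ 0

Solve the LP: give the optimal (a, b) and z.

a = 1281/20, b = 211/10, minimum z = -2871/5

Extreme points and z = -6a - 9b:
  (343/32, 319/96) → z = -3015/32
  (8, 0) → z = -48
  (1281/20, 211/10) → z = -2871/5
  (107/2, 0) → z = -321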